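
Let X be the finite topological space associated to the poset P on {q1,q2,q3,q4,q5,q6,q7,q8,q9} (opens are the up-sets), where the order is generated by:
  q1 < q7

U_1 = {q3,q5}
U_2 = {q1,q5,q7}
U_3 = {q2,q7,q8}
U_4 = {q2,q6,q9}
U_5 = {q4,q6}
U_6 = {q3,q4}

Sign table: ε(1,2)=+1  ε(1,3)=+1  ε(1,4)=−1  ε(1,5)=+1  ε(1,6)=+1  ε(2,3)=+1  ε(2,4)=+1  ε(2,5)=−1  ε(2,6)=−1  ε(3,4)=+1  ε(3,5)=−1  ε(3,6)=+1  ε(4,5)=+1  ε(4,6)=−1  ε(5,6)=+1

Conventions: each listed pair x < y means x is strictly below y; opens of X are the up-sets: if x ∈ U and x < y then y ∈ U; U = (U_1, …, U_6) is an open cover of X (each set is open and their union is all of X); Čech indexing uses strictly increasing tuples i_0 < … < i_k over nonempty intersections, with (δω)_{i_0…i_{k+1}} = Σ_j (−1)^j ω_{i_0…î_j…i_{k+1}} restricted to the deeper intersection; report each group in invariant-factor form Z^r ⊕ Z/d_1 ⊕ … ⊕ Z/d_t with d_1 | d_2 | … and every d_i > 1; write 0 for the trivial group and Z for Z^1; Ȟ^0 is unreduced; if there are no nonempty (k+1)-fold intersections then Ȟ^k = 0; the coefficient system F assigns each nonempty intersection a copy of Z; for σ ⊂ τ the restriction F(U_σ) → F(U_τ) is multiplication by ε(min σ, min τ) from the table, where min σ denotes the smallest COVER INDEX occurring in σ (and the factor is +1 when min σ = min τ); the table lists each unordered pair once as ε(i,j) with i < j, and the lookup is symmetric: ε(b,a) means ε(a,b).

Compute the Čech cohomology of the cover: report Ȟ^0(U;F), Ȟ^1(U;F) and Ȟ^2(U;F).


Ȟ^0 = Z, Ȟ^1 = Z, Ȟ^2 = 0

nonempty overlaps:
  U12={q5} U16={q3} U23={q7} U34={q2} U45={q6} U56={q4}
C dims 6,6; δ0: rk 5, SNF 1^5
degree 0: 6−5−0 = 1 → Ȟ^0 ≅ Z
degree 1: 6−0−5 = 1 → Ȟ^1 ≅ Z
degree 2: 0−0−0 = 0 → Ȟ^2 ≅ 0


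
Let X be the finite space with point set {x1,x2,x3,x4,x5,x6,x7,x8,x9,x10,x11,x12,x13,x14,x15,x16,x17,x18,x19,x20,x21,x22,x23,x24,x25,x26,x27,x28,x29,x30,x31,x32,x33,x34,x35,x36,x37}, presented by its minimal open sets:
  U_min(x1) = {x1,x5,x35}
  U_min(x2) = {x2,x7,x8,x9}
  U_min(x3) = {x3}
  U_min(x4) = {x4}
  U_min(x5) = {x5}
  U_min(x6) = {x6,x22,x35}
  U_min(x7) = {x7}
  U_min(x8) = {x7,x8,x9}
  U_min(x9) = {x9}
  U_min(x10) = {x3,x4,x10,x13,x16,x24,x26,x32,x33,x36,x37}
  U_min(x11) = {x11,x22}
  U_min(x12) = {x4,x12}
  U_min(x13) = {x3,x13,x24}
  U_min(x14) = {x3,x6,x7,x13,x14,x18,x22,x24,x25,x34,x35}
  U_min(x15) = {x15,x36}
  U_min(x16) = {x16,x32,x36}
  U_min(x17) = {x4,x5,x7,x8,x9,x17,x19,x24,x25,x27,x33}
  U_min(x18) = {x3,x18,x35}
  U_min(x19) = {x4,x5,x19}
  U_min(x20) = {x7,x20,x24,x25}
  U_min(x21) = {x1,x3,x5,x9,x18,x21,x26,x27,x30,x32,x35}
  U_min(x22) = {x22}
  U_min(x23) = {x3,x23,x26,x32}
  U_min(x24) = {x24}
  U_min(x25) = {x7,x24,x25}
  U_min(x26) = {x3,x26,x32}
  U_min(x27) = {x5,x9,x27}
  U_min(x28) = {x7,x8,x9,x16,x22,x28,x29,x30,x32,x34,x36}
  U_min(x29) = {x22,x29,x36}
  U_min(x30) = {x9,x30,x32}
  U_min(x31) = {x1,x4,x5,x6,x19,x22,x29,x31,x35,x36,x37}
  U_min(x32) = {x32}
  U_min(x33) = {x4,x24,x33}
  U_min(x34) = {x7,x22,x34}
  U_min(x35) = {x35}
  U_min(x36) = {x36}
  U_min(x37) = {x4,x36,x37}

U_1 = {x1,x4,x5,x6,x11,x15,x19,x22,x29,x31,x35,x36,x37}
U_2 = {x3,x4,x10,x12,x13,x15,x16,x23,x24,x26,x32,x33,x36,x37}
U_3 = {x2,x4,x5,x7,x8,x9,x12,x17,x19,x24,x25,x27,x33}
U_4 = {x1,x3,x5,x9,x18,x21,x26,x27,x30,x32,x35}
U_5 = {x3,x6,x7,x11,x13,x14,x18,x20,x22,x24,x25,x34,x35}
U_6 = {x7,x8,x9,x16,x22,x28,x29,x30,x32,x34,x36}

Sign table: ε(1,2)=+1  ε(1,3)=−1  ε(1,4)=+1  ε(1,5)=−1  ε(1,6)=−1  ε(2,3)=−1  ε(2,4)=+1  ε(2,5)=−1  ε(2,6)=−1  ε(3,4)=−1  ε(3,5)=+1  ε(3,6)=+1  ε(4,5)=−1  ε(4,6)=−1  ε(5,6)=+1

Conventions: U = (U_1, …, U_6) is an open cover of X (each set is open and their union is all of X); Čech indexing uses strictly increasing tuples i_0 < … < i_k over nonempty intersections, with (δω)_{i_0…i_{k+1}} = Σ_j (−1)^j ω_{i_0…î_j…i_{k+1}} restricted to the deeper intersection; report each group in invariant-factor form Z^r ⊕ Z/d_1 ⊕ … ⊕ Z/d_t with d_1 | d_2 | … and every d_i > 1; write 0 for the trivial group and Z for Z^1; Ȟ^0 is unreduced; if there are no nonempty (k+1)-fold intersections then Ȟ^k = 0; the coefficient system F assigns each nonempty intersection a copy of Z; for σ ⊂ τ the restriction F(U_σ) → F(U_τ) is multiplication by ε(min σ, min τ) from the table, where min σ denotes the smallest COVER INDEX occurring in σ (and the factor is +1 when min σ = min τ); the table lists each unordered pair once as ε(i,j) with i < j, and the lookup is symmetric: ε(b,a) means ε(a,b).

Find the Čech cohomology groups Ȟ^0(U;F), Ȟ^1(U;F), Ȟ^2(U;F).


Ȟ^0 ≅ Z, Ȟ^1 ≅ 0 and Ȟ^2 ≅ Z/2

cover nerve:
  U12={x4,x15,x36,x37} U13={x4,x5,x19} U14={x1,x5,x35} U15={x6,x11,x22,x35} U16={x22,x29,x36} U23={x4,x12,x24,x33} U24={x3,x26,x32} U25={x3,x13,x24} U26={x16,x32,x36} U34={x5,x9,x27} U35={x7,x24,x25} U36={x7,x8,x9} U45={x3,x18,x35} U46={x9,x30,x32} U56={x7,x22,x34}
  U123={x4} U126={x36} U134={x5} U145={x35} U156={x22} U235={x24} U245={x3} U246={x32} U346={x9} U356={x7}
C dims 6,15,10; δ0: rk 5, SNF 1^5; δ1: rk 10, SNF 1^9·2
Ȟ^0: (6−5)−0=1 ⇒ Z
Ȟ^1: (15−10)−5=0 ⇒ 0
Ȟ^2: (10−0)−10=0 plus torsion [2] ⇒ Z/2


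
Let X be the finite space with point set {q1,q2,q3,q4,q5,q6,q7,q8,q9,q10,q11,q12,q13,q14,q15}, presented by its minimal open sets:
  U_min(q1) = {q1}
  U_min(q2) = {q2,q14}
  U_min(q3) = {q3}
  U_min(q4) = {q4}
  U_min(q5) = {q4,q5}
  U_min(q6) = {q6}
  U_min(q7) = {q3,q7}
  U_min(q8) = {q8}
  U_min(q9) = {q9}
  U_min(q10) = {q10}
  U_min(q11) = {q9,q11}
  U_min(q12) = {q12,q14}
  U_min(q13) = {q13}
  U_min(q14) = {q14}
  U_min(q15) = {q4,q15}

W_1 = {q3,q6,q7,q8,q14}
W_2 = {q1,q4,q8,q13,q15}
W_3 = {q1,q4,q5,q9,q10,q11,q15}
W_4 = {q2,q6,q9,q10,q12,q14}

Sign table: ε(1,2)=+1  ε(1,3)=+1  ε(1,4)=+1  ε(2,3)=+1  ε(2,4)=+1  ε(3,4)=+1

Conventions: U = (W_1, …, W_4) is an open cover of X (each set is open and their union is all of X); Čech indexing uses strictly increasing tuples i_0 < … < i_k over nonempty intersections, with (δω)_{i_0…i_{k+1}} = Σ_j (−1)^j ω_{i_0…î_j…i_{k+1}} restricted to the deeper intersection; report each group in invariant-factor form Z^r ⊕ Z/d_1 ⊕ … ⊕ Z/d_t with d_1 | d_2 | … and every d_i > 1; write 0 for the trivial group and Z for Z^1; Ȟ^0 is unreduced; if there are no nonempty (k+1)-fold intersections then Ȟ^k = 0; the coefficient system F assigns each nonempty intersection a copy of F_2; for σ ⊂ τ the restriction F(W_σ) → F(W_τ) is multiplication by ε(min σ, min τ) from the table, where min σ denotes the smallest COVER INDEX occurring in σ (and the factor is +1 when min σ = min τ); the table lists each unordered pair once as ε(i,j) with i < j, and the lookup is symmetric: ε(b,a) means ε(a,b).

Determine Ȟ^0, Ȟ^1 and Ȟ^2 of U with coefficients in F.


nerve of the cover:
  W12={q8} W14={q6,q14} W23={q1,q4,q15} W34={q9,q10}
C dims 4,4; δ0: rk_F2 3
Ȟ^0 = (4 − 3) − 0 = 1, so Ȟ^0 ≅ Z/2
Ȟ^1 = (4 − 0) − 3 = 1, so Ȟ^1 ≅ Z/2
Ȟ^2 = (0 − 0) − 0 = 0, so Ȟ^2 ≅ 0

Ȟ^0 ≅ Z/2, Ȟ^1 ≅ Z/2 and Ȟ^2 ≅ 0


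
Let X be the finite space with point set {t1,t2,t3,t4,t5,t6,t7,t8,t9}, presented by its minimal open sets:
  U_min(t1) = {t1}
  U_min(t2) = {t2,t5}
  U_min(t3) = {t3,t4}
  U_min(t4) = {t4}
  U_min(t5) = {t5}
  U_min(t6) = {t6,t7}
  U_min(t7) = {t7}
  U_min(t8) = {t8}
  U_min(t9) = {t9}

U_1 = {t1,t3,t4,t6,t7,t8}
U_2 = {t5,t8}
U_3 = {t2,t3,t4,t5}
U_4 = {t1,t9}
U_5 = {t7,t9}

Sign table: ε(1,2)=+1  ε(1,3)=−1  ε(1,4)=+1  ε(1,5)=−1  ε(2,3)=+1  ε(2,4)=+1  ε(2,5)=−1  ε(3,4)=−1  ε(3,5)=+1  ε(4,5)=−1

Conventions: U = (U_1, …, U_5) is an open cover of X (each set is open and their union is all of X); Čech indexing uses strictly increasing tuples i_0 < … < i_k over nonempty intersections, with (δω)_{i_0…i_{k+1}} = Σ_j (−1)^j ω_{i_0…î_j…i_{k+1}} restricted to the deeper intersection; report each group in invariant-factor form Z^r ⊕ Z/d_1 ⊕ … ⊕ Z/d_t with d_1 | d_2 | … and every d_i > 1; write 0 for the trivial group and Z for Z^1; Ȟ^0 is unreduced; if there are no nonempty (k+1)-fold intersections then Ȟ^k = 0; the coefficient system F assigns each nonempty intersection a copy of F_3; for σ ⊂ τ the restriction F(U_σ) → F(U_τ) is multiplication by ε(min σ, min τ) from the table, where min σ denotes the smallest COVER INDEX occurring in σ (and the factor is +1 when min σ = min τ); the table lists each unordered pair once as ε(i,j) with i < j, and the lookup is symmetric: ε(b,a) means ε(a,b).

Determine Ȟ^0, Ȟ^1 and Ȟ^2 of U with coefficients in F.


Ȟ^0(U;F) ≅ 0, Ȟ^1(U;F) ≅ Z/3, Ȟ^2(U;F) ≅ 0

cover nerve:
  U12={t8} U13={t3,t4} U14={t1} U15={t7} U23={t5} U45={t9}
C dims 5,6; δ0: rk_F3 5
Ȟ^0: (5−5)−0=0 ⇒ 0
Ȟ^1: (6−0)−5=1 ⇒ Z/3
Ȟ^2: (0−0)−0=0 ⇒ 0


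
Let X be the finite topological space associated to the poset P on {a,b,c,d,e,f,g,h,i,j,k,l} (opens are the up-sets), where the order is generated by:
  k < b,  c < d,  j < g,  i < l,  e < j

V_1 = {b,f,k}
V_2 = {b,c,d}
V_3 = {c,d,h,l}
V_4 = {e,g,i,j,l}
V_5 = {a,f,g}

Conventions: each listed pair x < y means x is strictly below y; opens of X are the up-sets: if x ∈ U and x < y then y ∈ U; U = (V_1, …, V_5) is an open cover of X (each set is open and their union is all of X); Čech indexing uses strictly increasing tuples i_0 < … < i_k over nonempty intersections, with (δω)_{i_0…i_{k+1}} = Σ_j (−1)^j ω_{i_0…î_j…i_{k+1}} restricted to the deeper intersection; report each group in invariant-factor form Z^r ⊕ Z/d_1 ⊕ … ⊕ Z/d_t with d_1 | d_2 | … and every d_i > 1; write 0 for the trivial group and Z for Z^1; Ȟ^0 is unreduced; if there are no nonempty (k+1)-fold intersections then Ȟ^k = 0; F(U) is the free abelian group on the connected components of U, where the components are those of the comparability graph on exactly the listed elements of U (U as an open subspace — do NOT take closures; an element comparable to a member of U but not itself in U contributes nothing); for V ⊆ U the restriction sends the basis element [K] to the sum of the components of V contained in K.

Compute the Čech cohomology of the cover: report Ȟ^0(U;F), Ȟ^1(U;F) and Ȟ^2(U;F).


Ȟ^0 = Z^7,  Ȟ^1 = 0,  Ȟ^2 = 0

intersection data:
  V12={b} V15={f} V23={c,d} V34={l} V45={g}
components per intersection:
  V1: {b,k} {f}
  V2: {b} {c,d}
  V3: {c,d} {h} {l}
  V4: {e,g,j} {i,l}
  V5: {a} {f} {g}
  V12: {b}
  V15: {f}
  V23: {c,d}
  V34: {l}
  V45: {g}
C dims 12,5; δ0: rk 5, SNF 1^5
Ȟ^0 = (12 − 5) − 0 = 7, so Ȟ^0 ≅ Z^7
Ȟ^1 = (5 − 0) − 5 = 0, so Ȟ^1 ≅ 0
Ȟ^2 = (0 − 0) − 0 = 0, so Ȟ^2 ≅ 0


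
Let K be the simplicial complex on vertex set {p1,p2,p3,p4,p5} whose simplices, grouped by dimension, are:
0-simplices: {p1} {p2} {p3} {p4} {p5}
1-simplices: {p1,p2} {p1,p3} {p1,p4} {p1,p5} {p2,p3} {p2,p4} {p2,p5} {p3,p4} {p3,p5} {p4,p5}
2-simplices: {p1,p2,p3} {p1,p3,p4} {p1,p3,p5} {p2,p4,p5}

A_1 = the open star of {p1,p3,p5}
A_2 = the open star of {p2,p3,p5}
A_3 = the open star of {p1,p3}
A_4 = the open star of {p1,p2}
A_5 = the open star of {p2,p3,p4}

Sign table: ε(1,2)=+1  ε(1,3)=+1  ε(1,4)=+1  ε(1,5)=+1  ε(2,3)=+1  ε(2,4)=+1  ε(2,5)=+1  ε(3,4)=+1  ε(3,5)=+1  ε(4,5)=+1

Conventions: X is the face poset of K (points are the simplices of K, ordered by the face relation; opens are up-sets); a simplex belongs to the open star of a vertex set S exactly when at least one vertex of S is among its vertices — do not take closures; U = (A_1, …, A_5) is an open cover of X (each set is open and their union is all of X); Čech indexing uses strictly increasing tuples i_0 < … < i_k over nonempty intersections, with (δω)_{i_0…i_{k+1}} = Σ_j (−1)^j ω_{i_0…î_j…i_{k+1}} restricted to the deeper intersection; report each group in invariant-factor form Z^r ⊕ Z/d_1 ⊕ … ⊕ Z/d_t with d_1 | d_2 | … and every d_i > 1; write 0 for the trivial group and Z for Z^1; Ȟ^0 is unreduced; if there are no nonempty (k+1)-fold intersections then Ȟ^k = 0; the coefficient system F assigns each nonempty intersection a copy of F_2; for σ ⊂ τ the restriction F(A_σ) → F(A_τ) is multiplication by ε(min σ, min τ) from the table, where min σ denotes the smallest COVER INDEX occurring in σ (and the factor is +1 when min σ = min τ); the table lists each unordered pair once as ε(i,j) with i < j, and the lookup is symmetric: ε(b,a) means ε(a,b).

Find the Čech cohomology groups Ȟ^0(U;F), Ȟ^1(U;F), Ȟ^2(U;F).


nerve simplices:
  A1={{p1},{p3},{p5},{p1,p2},{p1,p3},{p1,p4},{p1,p5},{p2,p3},{p2,p5},{p3,p4},{p3,p5},{p4,p5},{p1,p2,p3},{p1,p3,p4},{p1,p3,p5},{p2,p4,p5}} A2={{p2},{p3},{p5},{p1,p2},{p1,p3},{p1,p5},{p2,p3},{p2,p4},{p2,p5},{p3,p4},{p3,p5},{p4,p5},{p1,p2,p3},{p1,p3,p4},{p1,p3,p5},{p2,p4,p5}} A3={{p1},{p3},{p1,p2},{p1,p3},{p1,p4},{p1,p5},{p2,p3},{p3,p4},{p3,p5},{p1,p2,p3},{p1,p3,p4},{p1,p3,p5}} A4={{p1},{p2},{p1,p2},{p1,p3},{p1,p4},{p1,p5},{p2,p3},{p2,p4},{p2,p5},{p1,p2,p3},{p1,p3,p4},{p1,p3,p5},{p2,p4,p5}} A5={{p2},{p3},{p4},{p1,p2},{p1,p3},{p1,p4},{p2,p3},{p2,p4},{p2,p5},{p3,p4},{p3,p5},{p4,p5},{p1,p2,p3},{p1,p3,p4},{p1,p3,p5},{p2,p4,p5}}
  A12={{p3},{p5},{p1,p2},{p1,p3},{p1,p5},{p2,p3},{p2,p5},{p3,p4},{p3,p5},{p4,p5},{p1,p2,p3},{p1,p3,p4},{p1,p3,p5},{p2,p4,p5}} A13={{p1},{p3},{p1,p2},{p1,p3},{p1,p4},{p1,p5},{p2,p3},{p3,p4},{p3,p5},{p1,p2,p3},{p1,p3,p4},{p1,p3,p5}} A14={{p1},{p1,p2},{p1,p3},{p1,p4},{p1,p5},{p2,p3},{p2,p5},{p1,p2,p3},{p1,p3,p4},{p1,p3,p5},{p2,p4,p5}} A15={{p3},{p1,p2},{p1,p3},{p1,p4},{p2,p3},{p2,p5},{p3,p4},{p3,p5},{p4,p5},{p1,p2,p3},{p1,p3,p4},{p1,p3,p5},{p2,p4,p5}} A23={{p3},{p1,p2},{p1,p3},{p1,p5},{p2,p3},{p3,p4},{p3,p5},{p1,p2,p3},{p1,p3,p4},{p1,p3,p5}} A24={{p2},{p1,p2},{p1,p3},{p1,p5},{p2,p3},{p2,p4},{p2,p5},{p1,p2,p3},{p1,p3,p4},{p1,p3,p5},{p2,p4,p5}} A25={{p2},{p3},{p1,p2},{p1,p3},{p2,p3},{p2,p4},{p2,p5},{p3,p4},{p3,p5},{p4,p5},{p1,p2,p3},{p1,p3,p4},{p1,p3,p5},{p2,p4,p5}} A34={{p1},{p1,p2},{p1,p3},{p1,p4},{p1,p5},{p2,p3},{p1,p2,p3},{p1,p3,p4},{p1,p3,p5}} A35={{p3},{p1,p2},{p1,p3},{p1,p4},{p2,p3},{p3,p4},{p3,p5},{p1,p2,p3},{p1,p3,p4},{p1,p3,p5}} A45={{p2},{p1,p2},{p1,p3},{p1,p4},{p2,p3},{p2,p4},{p2,p5},{p1,p2,p3},{p1,p3,p4},{p1,p3,p5},{p2,p4,p5}}
  A123={{p3},{p1,p2},{p1,p3},{p1,p5},{p2,p3},{p3,p4},{p3,p5},{p1,p2,p3},{p1,p3,p4},{p1,p3,p5}} A124={{p1,p2},{p1,p3},{p1,p5},{p2,p3},{p2,p5},{p1,p2,p3},{p1,p3,p4},{p1,p3,p5},{p2,p4,p5}} A125={{p3},{p1,p2},{p1,p3},{p2,p3},{p2,p5},{p3,p4},{p3,p5},{p4,p5},{p1,p2,p3},{p1,p3,p4},{p1,p3,p5},{p2,p4,p5}} A134={{p1},{p1,p2},{p1,p3},{p1,p4},{p1,p5},{p2,p3},{p1,p2,p3},{p1,p3,p4},{p1,p3,p5}} A135={{p3},{p1,p2},{p1,p3},{p1,p4},{p2,p3},{p3,p4},{p3,p5},{p1,p2,p3},{p1,p3,p4},{p1,p3,p5}} A145={{p1,p2},{p1,p3},{p1,p4},{p2,p3},{p2,p5},{p1,p2,p3},{p1,p3,p4},{p1,p3,p5},{p2,p4,p5}} A234={{p1,p2},{p1,p3},{p1,p5},{p2,p3},{p1,p2,p3},{p1,p3,p4},{p1,p3,p5}} A235={{p3},{p1,p2},{p1,p3},{p2,p3},{p3,p4},{p3,p5},{p1,p2,p3},{p1,p3,p4},{p1,p3,p5}} A245={{p2},{p1,p2},{p1,p3},{p2,p3},{p2,p4},{p2,p5},{p1,p2,p3},{p1,p3,p4},{p1,p3,p5},{p2,p4,p5}} A345={{p1,p2},{p1,p3},{p1,p4},{p2,p3},{p1,p2,p3},{p1,p3,p4},{p1,p3,p5}}
  A1234={{p1,p2},{p1,p3},{p1,p5},{p2,p3},{p1,p2,p3},{p1,p3,p4},{p1,p3,p5}} A1235={{p3},{p1,p2},{p1,p3},{p2,p3},{p3,p4},{p3,p5},{p1,p2,p3},{p1,p3,p4},{p1,p3,p5}} A1245={{p1,p2},{p1,p3},{p2,p3},{p2,p5},{p1,p2,p3},{p1,p3,p4},{p1,p3,p5},{p2,p4,p5}} A1345={{p1,p2},{p1,p3},{p1,p4},{p2,p3},{p1,p2,p3},{p1,p3,p4},{p1,p3,p5}} A2345={{p1,p2},{p1,p3},{p2,p3},{p1,p2,p3},{p1,p3,p4},{p1,p3,p5}}
  A12345={{p1,p2},{p1,p3},{p2,p3},{p1,p2,p3},{p1,p3,p4},{p1,p3,p5}}
C dims 5,10,10,5; δ0: rk_F2 4; δ1: rk_F2 6; δ2: rk_F2 4
degree 0: 5−4−0 = 1 → Ȟ^0 ≅ Z/2
degree 1: 10−6−4 = 0 → Ȟ^1 ≅ 0
degree 2: 10−4−6 = 0 → Ȟ^2 ≅ 0

Ȟ^0(U;F) ≅ Z/2,  Ȟ^1(U;F) ≅ 0,  Ȟ^2(U;F) ≅ 0


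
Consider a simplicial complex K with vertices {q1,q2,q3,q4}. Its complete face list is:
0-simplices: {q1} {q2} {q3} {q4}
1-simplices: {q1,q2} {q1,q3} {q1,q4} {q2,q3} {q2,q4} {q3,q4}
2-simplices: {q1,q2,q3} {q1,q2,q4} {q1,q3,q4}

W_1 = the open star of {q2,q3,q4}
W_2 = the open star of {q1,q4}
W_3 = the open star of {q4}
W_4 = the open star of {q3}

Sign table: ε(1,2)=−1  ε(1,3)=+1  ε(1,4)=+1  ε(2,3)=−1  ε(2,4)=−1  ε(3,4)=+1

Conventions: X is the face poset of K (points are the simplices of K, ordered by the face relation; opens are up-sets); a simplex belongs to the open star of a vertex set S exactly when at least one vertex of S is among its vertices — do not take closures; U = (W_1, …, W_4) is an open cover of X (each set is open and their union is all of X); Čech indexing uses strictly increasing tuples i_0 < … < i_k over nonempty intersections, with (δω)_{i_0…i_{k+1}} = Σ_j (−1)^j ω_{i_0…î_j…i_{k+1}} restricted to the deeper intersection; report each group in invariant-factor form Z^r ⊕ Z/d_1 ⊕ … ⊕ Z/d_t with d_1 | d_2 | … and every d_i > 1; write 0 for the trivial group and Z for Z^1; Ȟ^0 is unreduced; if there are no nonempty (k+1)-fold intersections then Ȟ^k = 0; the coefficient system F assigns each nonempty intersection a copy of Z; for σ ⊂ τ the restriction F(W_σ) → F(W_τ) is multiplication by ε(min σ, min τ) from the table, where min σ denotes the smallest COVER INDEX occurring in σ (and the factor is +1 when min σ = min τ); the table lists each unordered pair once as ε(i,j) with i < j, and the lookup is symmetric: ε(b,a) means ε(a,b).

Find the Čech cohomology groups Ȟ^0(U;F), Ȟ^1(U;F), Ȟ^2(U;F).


Ȟ^0 ≅ Z, Ȟ^1 ≅ 0 and Ȟ^2 ≅ 0

cover nerve:
  W1={{q2},{q3},{q4},{q1,q2},{q1,q3},{q1,q4},{q2,q3},{q2,q4},{q3,q4},{q1,q2,q3},{q1,q2,q4},{q1,q3,q4}} W2={{q1},{q4},{q1,q2},{q1,q3},{q1,q4},{q2,q4},{q3,q4},{q1,q2,q3},{q1,q2,q4},{q1,q3,q4}} W3={{q4},{q1,q4},{q2,q4},{q3,q4},{q1,q2,q4},{q1,q3,q4}} W4={{q3},{q1,q3},{q2,q3},{q3,q4},{q1,q2,q3},{q1,q3,q4}}
  W12={{q4},{q1,q2},{q1,q3},{q1,q4},{q2,q4},{q3,q4},{q1,q2,q3},{q1,q2,q4},{q1,q3,q4}} W13={{q4},{q1,q4},{q2,q4},{q3,q4},{q1,q2,q4},{q1,q3,q4}} W14={{q3},{q1,q3},{q2,q3},{q3,q4},{q1,q2,q3},{q1,q3,q4}} W23={{q4},{q1,q4},{q2,q4},{q3,q4},{q1,q2,q4},{q1,q3,q4}} W24={{q1,q3},{q3,q4},{q1,q2,q3},{q1,q3,q4}} W34={{q3,q4},{q1,q3,q4}}
  W123={{q4},{q1,q4},{q2,q4},{q3,q4},{q1,q2,q4},{q1,q3,q4}} W124={{q1,q3},{q3,q4},{q1,q2,q3},{q1,q3,q4}} W134={{q3,q4},{q1,q3,q4}} W234={{q3,q4},{q1,q3,q4}}
  W1234={{q3,q4},{q1,q3,q4}}
C dims 4,6,4,1; δ0: rk 3, SNF 1^3; δ1: rk 3, SNF 1^3; δ2: rk 1, SNF 1^1
Ȟ^0: (4−3)−0=1 ⇒ Z
Ȟ^1: (6−3)−3=0 ⇒ 0
Ȟ^2: (4−1)−3=0 ⇒ 0


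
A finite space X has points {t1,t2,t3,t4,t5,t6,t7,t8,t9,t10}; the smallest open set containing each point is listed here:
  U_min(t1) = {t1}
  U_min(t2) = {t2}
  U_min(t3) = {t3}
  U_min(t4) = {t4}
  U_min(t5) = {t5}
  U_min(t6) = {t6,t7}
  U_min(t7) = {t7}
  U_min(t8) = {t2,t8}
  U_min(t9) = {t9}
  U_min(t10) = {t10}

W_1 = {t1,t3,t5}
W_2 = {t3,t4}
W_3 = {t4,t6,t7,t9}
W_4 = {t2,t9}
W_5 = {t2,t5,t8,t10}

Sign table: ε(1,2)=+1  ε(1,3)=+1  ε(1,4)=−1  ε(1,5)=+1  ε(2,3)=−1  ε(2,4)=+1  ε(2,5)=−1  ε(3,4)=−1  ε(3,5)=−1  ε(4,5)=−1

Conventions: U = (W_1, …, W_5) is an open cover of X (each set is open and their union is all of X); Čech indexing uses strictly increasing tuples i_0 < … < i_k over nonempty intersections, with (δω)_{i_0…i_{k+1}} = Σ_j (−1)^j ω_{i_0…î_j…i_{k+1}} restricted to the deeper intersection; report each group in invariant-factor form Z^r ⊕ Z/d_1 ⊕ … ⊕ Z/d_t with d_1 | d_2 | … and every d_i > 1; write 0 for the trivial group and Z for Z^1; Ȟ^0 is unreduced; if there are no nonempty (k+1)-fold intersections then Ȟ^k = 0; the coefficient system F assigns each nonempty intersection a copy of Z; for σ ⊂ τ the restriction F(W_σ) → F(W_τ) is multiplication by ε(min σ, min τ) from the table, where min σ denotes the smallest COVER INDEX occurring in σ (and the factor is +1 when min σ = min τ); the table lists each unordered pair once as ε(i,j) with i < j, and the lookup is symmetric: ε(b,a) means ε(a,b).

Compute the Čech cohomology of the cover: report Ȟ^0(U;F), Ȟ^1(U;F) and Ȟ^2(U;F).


Ȟ^0 ≅ 0,  Ȟ^1 ≅ Z/2,  Ȟ^2 ≅ 0

cover nerve:
  W12={t3} W15={t5} W23={t4} W34={t9} W45={t2}
C dims 5,5; δ0: rk 5, SNF 1^4·2
Ȟ^0: (5−5)−0=0 ⇒ 0
Ȟ^1: (5−0)−5=0 plus torsion [2] ⇒ Z/2
Ȟ^2: (0−0)−0=0 ⇒ 0


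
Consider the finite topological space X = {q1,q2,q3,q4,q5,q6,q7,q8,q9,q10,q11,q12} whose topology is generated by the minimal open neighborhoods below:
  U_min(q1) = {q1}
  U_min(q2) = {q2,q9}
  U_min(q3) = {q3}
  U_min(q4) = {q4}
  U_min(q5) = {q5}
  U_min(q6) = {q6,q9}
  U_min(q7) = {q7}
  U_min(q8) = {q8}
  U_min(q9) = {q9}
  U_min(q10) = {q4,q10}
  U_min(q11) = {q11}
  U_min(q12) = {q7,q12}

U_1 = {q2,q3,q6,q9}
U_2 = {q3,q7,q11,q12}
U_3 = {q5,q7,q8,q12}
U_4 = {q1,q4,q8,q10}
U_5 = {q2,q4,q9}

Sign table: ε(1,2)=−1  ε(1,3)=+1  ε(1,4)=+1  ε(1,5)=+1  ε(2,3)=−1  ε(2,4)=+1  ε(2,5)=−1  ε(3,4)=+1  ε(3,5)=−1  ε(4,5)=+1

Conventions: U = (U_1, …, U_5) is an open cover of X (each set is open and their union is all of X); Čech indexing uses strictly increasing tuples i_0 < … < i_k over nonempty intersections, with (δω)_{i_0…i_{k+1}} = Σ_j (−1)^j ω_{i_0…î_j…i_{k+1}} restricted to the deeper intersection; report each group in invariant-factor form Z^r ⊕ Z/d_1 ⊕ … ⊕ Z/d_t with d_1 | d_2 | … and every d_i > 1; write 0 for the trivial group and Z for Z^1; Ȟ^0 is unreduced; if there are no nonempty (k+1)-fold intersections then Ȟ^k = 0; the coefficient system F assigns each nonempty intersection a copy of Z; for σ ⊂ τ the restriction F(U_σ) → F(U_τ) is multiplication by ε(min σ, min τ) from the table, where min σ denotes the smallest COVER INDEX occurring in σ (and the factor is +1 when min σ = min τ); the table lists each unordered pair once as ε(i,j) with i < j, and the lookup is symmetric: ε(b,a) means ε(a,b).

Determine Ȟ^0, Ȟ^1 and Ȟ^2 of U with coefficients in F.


nonempty overlaps:
  U12={q3} U15={q2,q9} U23={q7,q12} U34={q8} U45={q4}
C dims 5,5; δ0: rk 4, SNF 1^4
degree 0: 5−4−0 = 1 → Ȟ^0 ≅ Z
degree 1: 5−0−4 = 1 → Ȟ^1 ≅ Z
degree 2: 0−0−0 = 0 → Ȟ^2 ≅ 0

Ȟ^0(U;F) ≅ Z,  Ȟ^1(U;F) ≅ Z,  Ȟ^2(U;F) ≅ 0


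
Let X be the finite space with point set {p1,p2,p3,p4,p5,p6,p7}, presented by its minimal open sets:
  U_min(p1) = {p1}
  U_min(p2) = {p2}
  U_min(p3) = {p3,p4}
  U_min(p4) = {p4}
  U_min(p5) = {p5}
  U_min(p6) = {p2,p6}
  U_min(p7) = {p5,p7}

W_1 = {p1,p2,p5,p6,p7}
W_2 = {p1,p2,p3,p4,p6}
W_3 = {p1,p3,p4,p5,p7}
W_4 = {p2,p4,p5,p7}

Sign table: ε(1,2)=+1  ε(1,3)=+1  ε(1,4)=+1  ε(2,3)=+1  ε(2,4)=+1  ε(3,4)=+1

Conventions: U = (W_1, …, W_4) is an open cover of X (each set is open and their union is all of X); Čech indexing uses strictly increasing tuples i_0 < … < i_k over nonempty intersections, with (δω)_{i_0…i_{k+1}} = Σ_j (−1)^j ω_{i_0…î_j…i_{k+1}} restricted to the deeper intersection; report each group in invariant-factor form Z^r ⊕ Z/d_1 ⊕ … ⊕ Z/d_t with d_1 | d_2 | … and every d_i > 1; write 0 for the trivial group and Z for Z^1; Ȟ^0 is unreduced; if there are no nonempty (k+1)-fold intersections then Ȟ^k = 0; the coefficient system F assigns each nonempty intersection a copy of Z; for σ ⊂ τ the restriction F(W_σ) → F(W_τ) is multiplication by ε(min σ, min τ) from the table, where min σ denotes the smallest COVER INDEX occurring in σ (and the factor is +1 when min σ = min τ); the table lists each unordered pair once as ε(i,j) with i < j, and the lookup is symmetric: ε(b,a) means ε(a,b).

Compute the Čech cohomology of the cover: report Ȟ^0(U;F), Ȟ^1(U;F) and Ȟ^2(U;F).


Ȟ^0 ≅ Z; Ȟ^1 ≅ 0; Ȟ^2 ≅ Z

nerve simplices:
  W12={p1,p2,p6} W13={p1,p5,p7} W14={p2,p5,p7} W23={p1,p3,p4} W24={p2,p4} W34={p4,p5,p7}
  W123={p1} W124={p2} W134={p5,p7} W234={p4}
C dims 4,6,4; δ0: rk 3, SNF 1^3; δ1: rk 3, SNF 1^3
degree 0: 4−3−0 = 1 → Ȟ^0 ≅ Z
degree 1: 6−3−3 = 0 → Ȟ^1 ≅ 0
degree 2: 4−0−3 = 1 → Ȟ^2 ≅ Z


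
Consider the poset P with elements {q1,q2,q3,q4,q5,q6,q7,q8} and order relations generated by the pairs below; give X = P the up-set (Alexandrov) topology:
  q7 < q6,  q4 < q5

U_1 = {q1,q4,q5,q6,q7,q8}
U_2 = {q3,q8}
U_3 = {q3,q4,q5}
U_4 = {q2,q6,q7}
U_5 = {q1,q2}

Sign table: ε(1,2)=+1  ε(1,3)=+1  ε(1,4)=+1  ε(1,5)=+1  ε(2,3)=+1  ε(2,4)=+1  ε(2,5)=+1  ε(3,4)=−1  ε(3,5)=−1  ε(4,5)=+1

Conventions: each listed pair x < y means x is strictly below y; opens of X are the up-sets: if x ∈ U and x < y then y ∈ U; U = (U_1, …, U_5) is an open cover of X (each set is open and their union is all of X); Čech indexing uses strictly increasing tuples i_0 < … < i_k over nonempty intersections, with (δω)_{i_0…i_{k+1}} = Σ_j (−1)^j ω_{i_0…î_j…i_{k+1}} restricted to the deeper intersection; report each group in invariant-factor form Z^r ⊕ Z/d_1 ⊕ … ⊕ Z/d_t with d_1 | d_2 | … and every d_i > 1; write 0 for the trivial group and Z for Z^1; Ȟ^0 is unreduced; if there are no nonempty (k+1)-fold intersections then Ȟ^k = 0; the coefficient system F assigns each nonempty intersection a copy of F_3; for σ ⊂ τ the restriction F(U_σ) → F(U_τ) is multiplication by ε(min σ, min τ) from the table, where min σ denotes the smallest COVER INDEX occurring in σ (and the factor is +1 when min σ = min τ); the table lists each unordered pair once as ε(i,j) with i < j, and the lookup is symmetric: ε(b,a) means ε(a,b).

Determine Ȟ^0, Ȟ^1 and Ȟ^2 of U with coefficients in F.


nonempty overlaps:
  U12={q8} U13={q4,q5} U14={q6,q7} U15={q1} U23={q3} U45={q2}
C dims 5,6; δ0: rk_F3 4
degree 0: 5−4−0 = 1 → Ȟ^0 ≅ Z/3
degree 1: 6−0−4 = 2 → Ȟ^1 ≅ Z/3 ⊕ Z/3
degree 2: 0−0−0 = 0 → Ȟ^2 ≅ 0

Ȟ^0(U;F) ≅ Z/3, Ȟ^1(U;F) ≅ Z/3 ⊕ Z/3 and Ȟ^2(U;F) ≅ 0


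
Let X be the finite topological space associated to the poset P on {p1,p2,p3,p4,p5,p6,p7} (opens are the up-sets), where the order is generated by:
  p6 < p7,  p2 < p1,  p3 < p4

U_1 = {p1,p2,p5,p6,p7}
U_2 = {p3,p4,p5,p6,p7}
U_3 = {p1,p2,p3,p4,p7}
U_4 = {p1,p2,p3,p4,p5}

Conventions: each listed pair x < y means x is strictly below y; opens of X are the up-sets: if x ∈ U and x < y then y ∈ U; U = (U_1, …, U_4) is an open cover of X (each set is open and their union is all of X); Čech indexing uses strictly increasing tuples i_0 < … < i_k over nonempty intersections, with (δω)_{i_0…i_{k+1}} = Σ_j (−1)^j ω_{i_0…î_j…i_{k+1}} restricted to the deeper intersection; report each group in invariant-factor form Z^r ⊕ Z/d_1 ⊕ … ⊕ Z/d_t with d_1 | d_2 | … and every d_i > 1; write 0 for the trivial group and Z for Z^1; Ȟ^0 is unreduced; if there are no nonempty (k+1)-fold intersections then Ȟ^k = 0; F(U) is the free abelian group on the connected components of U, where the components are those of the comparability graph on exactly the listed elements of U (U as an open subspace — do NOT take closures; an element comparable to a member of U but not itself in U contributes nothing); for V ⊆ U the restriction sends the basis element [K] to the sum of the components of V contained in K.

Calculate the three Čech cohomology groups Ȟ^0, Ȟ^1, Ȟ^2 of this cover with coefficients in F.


Ȟ^0 = Z^4; Ȟ^1 = 0; Ȟ^2 = 0

nonempty intersections:
  U12={p5,p6,p7} U13={p1,p2,p7} U14={p1,p2,p5} U23={p3,p4,p7} U24={p3,p4,p5} U34={p1,p2,p3,p4}
  U123={p7} U124={p5} U134={p1,p2} U234={p3,p4}
components per intersection:
  U1: {p1,p2} {p5} {p6,p7}
  U2: {p3,p4} {p5} {p6,p7}
  U3: {p1,p2} {p3,p4} {p7}
  U4: {p1,p2} {p3,p4} {p5}
  U12: {p5} {p6,p7}
  U13: {p1,p2} {p7}
  U14: {p1,p2} {p5}
  U23: {p3,p4} {p7}
  U24: {p3,p4} {p5}
  U34: {p1,p2} {p3,p4}
  U123: {p7}
  U124: {p5}
  U134: {p1,p2}
  U234: {p3,p4}
C dims 12,12,4; δ0: rk 8, SNF 1^8; δ1: rk 4, SNF 1^4
Ȟ^0: (12−8)−0=4 ⇒ Z^4
Ȟ^1: (12−4)−8=0 ⇒ 0
Ȟ^2: (4−0)−4=0 ⇒ 0


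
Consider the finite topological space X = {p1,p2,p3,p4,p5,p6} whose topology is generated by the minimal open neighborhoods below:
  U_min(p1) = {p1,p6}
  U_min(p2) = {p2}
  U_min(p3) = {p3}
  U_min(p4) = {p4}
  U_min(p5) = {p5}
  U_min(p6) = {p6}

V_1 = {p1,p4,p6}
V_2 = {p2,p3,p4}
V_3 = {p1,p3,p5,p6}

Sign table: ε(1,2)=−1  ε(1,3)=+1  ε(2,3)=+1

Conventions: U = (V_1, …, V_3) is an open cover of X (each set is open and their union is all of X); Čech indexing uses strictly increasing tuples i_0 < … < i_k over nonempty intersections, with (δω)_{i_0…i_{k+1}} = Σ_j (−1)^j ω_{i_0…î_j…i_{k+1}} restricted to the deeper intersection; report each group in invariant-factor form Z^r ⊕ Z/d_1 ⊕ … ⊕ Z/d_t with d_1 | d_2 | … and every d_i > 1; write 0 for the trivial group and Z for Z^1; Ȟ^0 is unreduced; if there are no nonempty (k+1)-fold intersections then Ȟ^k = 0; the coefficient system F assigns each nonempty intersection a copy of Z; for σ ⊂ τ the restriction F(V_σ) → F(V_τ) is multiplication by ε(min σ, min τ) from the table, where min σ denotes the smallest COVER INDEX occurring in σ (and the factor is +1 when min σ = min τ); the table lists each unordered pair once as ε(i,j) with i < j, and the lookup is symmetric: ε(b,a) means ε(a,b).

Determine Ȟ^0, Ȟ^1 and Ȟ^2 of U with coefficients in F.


intersection data:
  V12={p4} V13={p1,p6} V23={p3}
C dims 3,3; δ0: rk 3, SNF 1^2·2
Ȟ^0 = (3 − 3) − 0 = 0, so Ȟ^0 ≅ 0
Ȟ^1 = (3 − 0) − 3 = 0 plus torsion [2], so Ȟ^1 ≅ Z/2
Ȟ^2 = (0 − 0) − 0 = 0, so Ȟ^2 ≅ 0

Ȟ^0 = 0, Ȟ^1 = Z/2 and Ȟ^2 = 0


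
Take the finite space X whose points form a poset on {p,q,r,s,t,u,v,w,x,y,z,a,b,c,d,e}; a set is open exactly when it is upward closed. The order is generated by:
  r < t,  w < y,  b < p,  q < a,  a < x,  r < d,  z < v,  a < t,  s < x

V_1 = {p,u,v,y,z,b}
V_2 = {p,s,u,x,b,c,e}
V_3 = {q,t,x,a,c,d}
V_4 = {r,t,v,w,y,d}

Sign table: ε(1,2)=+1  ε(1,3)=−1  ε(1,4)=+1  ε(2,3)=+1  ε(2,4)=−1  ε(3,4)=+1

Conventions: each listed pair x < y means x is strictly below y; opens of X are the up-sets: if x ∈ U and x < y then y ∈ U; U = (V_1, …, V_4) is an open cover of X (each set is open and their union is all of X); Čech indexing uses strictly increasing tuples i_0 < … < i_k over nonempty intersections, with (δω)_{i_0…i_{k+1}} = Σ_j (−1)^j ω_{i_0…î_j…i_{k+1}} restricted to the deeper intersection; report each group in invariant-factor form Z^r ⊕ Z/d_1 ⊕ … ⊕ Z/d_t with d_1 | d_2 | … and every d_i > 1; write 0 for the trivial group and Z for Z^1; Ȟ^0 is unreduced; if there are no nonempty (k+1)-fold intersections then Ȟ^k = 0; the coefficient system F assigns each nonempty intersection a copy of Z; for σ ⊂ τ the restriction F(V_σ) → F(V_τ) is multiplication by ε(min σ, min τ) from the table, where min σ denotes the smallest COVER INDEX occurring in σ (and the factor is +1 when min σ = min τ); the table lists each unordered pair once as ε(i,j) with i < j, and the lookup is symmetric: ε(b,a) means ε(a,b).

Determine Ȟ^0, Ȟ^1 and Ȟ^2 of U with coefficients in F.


Ȟ^0 = Z, Ȟ^1 = Z and Ȟ^2 = 0

nerve simplices:
  V12={p,u,b} V14={v,y} V23={x,c} V34={t,d}
C dims 4,4; δ0: rk 3, SNF 1^3
degree 0: 4−3−0 = 1 → Ȟ^0 ≅ Z
degree 1: 4−0−3 = 1 → Ȟ^1 ≅ Z
degree 2: 0−0−0 = 0 → Ȟ^2 ≅ 0


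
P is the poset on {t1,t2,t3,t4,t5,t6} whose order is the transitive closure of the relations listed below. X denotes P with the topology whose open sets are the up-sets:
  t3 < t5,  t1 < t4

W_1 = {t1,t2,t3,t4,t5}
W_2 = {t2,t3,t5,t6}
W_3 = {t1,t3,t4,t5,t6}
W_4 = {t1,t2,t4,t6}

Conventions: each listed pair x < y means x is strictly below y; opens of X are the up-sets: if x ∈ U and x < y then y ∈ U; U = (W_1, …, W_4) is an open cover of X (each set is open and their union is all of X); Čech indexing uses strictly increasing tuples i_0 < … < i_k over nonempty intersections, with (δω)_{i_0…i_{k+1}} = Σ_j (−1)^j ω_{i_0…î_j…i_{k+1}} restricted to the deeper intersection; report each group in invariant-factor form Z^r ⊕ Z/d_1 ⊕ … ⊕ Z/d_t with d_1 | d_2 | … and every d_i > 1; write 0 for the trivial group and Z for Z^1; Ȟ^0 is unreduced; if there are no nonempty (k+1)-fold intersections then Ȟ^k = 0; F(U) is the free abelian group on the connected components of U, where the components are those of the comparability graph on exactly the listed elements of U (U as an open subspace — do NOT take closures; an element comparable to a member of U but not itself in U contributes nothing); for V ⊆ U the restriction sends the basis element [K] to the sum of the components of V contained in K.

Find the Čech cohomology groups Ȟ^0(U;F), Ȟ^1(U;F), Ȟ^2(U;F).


nonempty overlaps:
  W12={t2,t3,t5} W13={t1,t3,t4,t5} W14={t1,t2,t4} W23={t3,t5,t6} W24={t2,t6} W34={t1,t4,t6}
  W123={t3,t5} W124={t2} W134={t1,t4} W234={t6}
components per intersection:
  W1: {t1,t4} {t2} {t3,t5}
  W2: {t2} {t3,t5} {t6}
  W3: {t1,t4} {t3,t5} {t6}
  W4: {t1,t4} {t2} {t6}
  W12: {t2} {t3,t5}
  W13: {t1,t4} {t3,t5}
  W14: {t1,t4} {t2}
  W23: {t3,t5} {t6}
  W24: {t2} {t6}
  W34: {t1,t4} {t6}
  W123: {t3,t5}
  W124: {t2}
  W134: {t1,t4}
  W234: {t6}
C dims 12,12,4; δ0: rk 8, SNF 1^8; δ1: rk 4, SNF 1^4
degree 0: 12−8−0 = 4 → Ȟ^0 ≅ Z^4
degree 1: 12−4−8 = 0 → Ȟ^1 ≅ 0
degree 2: 4−0−4 = 0 → Ȟ^2 ≅ 0

Ȟ^0 = Z^4, Ȟ^1 = 0 and Ȟ^2 = 0


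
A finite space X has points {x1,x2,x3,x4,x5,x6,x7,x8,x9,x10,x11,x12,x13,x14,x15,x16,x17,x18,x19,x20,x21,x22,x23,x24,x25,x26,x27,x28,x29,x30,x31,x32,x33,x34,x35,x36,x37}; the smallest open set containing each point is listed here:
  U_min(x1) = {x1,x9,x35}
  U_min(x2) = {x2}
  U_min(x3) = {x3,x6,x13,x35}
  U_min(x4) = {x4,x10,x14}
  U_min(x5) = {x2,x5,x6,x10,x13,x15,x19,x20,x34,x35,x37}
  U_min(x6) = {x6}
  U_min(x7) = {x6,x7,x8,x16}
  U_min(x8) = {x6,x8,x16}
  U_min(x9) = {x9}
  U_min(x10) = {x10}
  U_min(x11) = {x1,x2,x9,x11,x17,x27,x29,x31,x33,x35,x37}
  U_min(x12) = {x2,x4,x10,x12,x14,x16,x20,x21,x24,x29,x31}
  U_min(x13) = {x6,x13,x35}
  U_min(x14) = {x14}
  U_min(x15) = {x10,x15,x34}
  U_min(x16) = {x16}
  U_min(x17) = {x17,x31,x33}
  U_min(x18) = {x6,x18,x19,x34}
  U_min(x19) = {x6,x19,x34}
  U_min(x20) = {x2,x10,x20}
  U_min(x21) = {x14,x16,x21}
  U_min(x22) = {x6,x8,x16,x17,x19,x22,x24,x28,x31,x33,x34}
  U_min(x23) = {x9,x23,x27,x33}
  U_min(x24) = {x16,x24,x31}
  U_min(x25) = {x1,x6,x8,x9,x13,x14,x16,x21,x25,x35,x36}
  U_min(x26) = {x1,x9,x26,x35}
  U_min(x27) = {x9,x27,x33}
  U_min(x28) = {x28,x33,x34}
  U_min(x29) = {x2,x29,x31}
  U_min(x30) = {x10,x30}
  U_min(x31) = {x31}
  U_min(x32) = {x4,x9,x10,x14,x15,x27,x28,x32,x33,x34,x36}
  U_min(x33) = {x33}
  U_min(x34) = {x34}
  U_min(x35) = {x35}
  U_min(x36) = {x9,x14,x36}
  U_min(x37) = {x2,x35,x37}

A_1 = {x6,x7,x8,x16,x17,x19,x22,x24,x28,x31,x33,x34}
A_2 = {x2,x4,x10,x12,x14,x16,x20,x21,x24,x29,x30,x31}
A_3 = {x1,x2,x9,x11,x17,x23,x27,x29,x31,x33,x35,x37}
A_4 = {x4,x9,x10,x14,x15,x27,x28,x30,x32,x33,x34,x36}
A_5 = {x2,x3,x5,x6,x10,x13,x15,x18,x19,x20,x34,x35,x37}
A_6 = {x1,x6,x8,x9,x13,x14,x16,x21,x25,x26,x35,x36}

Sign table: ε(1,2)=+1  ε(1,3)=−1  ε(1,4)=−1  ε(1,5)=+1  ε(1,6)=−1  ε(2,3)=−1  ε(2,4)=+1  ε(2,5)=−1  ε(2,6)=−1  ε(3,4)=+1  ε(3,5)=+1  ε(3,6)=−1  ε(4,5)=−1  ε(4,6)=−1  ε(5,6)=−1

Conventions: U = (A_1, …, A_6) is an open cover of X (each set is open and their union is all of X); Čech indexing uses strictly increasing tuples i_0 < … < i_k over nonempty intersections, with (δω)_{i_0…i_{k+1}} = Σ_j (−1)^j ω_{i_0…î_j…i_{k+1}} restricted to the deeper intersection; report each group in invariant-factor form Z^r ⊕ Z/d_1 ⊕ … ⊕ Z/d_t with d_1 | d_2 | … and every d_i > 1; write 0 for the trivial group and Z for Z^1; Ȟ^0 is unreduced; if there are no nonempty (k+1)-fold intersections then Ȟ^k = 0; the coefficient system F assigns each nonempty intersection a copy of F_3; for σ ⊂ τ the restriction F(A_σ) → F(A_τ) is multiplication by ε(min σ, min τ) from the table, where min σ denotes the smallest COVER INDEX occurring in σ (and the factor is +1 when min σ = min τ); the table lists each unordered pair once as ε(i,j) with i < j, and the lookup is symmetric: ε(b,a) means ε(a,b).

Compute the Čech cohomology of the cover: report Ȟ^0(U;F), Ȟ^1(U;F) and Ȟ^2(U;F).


intersection data:
  A12={x16,x24,x31} A13={x17,x31,x33} A14={x28,x33,x34} A15={x6,x19,x34} A16={x6,x8,x16} A23={x2,x29,x31} A24={x4,x10,x14,x30} A25={x2,x10,x20} A26={x14,x16,x21} A34={x9,x27,x33} A35={x2,x35,x37} A36={x1,x9,x35} A45={x10,x15,x34} A46={x9,x14,x36} A56={x6,x13,x35}
  A123={x31} A126={x16} A134={x33} A145={x34} A156={x6} A235={x2} A245={x10} A246={x14} A346={x9} A356={x35}
C dims 6,15,10; δ0: rk_F3 6; δ1: rk_F3 9
Ȟ^0 = (6 − 6) − 0 = 0, so Ȟ^0 ≅ 0
Ȟ^1 = (15 − 9) − 6 = 0, so Ȟ^1 ≅ 0
Ȟ^2 = (10 − 0) − 9 = 1, so Ȟ^2 ≅ Z/3

Ȟ^0 ≅ 0, Ȟ^1 ≅ 0 and Ȟ^2 ≅ Z/3


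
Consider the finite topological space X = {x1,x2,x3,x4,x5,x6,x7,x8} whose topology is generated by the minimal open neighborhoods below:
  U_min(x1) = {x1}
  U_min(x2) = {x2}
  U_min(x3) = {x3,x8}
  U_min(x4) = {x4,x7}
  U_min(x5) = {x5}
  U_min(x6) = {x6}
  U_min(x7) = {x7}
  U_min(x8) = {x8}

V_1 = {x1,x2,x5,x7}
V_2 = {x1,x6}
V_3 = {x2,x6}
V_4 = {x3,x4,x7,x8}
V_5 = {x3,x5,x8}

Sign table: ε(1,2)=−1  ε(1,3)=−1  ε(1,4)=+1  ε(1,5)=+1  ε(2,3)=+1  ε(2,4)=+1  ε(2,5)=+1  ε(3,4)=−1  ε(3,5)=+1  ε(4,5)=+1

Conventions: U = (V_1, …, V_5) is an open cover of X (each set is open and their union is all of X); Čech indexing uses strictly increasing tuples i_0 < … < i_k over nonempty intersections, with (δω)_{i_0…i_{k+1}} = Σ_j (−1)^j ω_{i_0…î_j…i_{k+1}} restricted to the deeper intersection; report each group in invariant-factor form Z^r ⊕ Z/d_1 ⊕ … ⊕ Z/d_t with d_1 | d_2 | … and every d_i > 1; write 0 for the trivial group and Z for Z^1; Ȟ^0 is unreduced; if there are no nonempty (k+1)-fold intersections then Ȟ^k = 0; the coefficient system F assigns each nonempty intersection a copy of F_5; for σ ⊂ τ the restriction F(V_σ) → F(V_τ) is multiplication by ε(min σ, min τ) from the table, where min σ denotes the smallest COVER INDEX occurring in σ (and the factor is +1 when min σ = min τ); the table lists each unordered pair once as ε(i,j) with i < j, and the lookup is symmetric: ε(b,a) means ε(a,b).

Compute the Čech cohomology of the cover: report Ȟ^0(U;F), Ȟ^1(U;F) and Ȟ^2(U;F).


Ȟ^0 ≅ Z/5; Ȟ^1 ≅ Z/5 ⊕ Z/5; Ȟ^2 ≅ 0

nerve of the cover:
  V12={x1} V13={x2} V14={x7} V15={x5} V23={x6} V45={x3,x8}
C dims 5,6; δ0: rk_F5 4
Ȟ^0 = (5 − 4) − 0 = 1, so Ȟ^0 ≅ Z/5
Ȟ^1 = (6 − 0) − 4 = 2, so Ȟ^1 ≅ Z/5 ⊕ Z/5
Ȟ^2 = (0 − 0) − 0 = 0, so Ȟ^2 ≅ 0


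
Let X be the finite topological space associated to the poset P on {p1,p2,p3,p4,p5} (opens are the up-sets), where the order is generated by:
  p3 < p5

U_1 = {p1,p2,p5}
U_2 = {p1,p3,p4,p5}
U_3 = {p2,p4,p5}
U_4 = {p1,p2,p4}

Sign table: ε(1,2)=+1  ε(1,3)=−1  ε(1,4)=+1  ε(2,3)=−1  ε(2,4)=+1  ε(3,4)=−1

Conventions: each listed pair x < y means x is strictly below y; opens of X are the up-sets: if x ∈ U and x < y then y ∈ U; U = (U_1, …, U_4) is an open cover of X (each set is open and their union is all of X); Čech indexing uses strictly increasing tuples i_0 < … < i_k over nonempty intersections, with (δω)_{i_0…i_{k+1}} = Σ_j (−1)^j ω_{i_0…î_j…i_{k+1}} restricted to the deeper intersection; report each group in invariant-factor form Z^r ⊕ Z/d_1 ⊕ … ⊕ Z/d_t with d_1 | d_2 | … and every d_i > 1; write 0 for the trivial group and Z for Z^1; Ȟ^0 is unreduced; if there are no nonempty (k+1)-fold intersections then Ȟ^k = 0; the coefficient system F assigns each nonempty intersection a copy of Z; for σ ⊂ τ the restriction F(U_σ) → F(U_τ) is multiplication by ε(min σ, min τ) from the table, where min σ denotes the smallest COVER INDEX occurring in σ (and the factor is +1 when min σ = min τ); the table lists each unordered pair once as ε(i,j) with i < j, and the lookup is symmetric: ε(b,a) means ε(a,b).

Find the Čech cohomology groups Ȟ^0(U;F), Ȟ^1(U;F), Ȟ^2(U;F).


Ȟ^0 = Z,  Ȟ^1 = 0,  Ȟ^2 = Z

nonempty intersections:
  U12={p1,p5} U13={p2,p5} U14={p1,p2} U23={p4,p5} U24={p1,p4} U34={p2,p4}
  U123={p5} U124={p1} U134={p2} U234={p4}
C dims 4,6,4; δ0: rk 3, SNF 1^3; δ1: rk 3, SNF 1^3
Ȟ^0: (4−3)−0=1 ⇒ Z
Ȟ^1: (6−3)−3=0 ⇒ 0
Ȟ^2: (4−0)−3=1 ⇒ Z
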